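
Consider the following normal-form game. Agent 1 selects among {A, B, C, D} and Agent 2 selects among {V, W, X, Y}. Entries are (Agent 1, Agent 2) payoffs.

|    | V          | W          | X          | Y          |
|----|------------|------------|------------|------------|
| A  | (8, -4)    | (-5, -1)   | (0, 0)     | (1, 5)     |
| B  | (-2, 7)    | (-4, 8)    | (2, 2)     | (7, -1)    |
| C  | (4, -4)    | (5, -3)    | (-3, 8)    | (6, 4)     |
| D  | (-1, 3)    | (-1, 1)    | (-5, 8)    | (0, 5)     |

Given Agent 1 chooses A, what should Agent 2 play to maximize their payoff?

With Agent 1 fixed at A, Agent 2's payoffs are: V → -4, W → -1, X → 0, Y → 5.
The maximum is 5, achieved by Y.

Y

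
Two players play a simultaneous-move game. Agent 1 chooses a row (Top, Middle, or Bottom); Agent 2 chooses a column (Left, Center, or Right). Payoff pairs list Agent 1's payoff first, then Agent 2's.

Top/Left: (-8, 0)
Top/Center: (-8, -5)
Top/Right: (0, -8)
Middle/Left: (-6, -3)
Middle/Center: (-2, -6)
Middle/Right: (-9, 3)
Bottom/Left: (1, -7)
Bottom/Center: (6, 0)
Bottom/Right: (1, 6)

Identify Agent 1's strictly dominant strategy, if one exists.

Check whether one of Agent 1's strategies beats all alternatives regardless of what the opponent does.
Bottom strictly dominates: vs Left: 1 > each of {-8, -6}; vs Center: 6 > each of {-8, -2}; vs Right: 1 > each of {0, -9}.

Bottom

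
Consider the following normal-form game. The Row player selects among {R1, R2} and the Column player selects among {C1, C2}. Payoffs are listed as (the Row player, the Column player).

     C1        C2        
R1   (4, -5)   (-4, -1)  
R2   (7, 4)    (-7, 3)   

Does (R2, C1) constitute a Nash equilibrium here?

Yes

Holding the Column player at C1: the Row player gets 7 from R2, versus 4 from R1. No profitable deviation for the Row player.
Holding the Row player at R2: the Column player gets 4 from C1, versus 3 from C2. No profitable deviation for the Column player either.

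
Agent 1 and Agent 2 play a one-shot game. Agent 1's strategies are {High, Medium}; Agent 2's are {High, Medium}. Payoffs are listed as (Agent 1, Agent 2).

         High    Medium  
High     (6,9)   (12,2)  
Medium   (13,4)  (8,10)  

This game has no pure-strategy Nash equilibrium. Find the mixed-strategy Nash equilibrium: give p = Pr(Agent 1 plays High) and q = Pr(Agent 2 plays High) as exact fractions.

Each player's mixing probability is pinned down by making the *other* player indifferent.
Agent 2 indifferent between High and Medium: p·9 + (1−p)·4 = p·2 + (1−p)·10 ⟹ 4 + 5p = 10 + (-8)p ⟹ p = 6/13.
Agent 1 indifferent between High and Medium: q·6 + (1−q)·12 = q·13 + (1−q)·8 ⟹ 12 + (-6)q = 8 + 5q ⟹ q = 4/11.

p = 6/13, q = 4/11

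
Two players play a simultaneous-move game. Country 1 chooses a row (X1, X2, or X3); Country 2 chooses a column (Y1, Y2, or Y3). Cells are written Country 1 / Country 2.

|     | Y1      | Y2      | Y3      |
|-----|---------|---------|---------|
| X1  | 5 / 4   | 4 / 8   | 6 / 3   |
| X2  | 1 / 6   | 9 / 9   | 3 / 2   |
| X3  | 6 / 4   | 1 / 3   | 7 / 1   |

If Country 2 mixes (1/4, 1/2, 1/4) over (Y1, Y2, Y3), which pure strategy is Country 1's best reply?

X2

Compute Country 1's expected payoff from each pure strategy against the given mix.
X1: (1/4)·5 + (1/2)·4 + (1/4)·6 = 19/4
X2: (1/4)·1 + (1/2)·9 + (1/4)·3 = 11/2
X3: (1/4)·6 + (1/2)·1 + (1/4)·7 = 15/4
Highest expected payoff is 11/2, from X2.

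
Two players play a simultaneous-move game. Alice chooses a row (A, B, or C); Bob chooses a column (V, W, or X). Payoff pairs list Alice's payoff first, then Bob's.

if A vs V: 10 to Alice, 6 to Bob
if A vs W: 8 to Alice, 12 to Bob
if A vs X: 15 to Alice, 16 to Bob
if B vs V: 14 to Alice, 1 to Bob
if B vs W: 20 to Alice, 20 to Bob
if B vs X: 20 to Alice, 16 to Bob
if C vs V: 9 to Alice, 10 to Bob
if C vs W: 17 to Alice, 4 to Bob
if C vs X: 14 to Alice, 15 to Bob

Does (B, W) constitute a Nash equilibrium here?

Holding Bob at W: Alice gets 20 from B, versus 8 from A, 17 from C. No profitable deviation for Alice.
Holding Alice at B: Bob gets 20 from W, versus 1 from V, 16 from X. No profitable deviation for Bob either.

Yes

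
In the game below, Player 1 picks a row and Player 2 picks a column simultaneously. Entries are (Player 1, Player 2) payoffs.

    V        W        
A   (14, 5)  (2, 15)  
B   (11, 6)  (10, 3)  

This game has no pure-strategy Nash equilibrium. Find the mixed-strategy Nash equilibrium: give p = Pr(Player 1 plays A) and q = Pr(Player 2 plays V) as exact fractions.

p = 3/13, q = 8/11

Each player's mixing probability is pinned down by making the *other* player indifferent.
Player 2 indifferent between V and W: p·5 + (1−p)·6 = p·15 + (1−p)·3 ⟹ 6 + (-1)p = 3 + 12p ⟹ p = 3/13.
Player 1 indifferent between A and B: q·14 + (1−q)·2 = q·11 + (1−q)·10 ⟹ 2 + 12q = 10 + 1q ⟹ q = 8/11.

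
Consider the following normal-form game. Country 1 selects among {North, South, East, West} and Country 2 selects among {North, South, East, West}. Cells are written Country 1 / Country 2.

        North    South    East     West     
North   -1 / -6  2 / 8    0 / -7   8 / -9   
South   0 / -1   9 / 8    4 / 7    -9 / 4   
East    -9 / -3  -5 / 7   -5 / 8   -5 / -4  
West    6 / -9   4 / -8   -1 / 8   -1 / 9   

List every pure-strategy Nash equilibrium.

(South, South)

Find each player's best response to every opponent strategy; NE are the intersections.
Country 1's best responses — vs North: West (payoff 6); vs South: South (payoff 9); vs East: South (payoff 4); vs West: North (payoff 8).
Country 2's best responses — vs North: South (payoff 8); vs South: South (payoff 8); vs East: East (payoff 8); vs West: West (payoff 9).
The only mutual best response is (South, South); neither player gains by switching there.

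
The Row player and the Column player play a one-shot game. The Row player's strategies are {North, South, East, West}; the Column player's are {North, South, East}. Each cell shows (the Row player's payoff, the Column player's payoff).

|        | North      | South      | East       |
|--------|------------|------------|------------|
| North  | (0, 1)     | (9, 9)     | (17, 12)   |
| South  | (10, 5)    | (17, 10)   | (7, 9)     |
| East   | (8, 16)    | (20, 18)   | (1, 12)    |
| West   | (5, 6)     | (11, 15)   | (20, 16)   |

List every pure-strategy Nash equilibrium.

(East, South) and (West, East)

Check mutual best responses: a cell is a NE iff neither player can gain by unilaterally deviating.
The Row player's best responses — vs North: South (payoff 10); vs South: East (payoff 20); vs East: West (payoff 20).
The Column player's best responses — vs North: East (payoff 12); vs South: South (payoff 10); vs East: South (payoff 18); vs West: East (payoff 16).
Mutual best responses occur at (East, South) and (West, East); at each, neither player gains by switching.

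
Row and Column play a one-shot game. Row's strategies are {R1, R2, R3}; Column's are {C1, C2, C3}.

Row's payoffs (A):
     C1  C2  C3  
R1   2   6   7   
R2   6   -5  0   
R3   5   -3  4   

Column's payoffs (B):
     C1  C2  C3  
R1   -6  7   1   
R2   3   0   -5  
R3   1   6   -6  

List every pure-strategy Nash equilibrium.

(R1, C2) and (R2, C1)

Check mutual best responses: a cell is a NE iff neither player can gain by unilaterally deviating.
Row's best responses — vs C1: R2 (payoff 6); vs C2: R1 (payoff 6); vs C3: R1 (payoff 7).
Column's best responses — vs R1: C2 (payoff 7); vs R2: C1 (payoff 3); vs R3: C2 (payoff 6).
Mutual best responses occur at (R1, C2) and (R2, C1); at each, neither player gains by switching.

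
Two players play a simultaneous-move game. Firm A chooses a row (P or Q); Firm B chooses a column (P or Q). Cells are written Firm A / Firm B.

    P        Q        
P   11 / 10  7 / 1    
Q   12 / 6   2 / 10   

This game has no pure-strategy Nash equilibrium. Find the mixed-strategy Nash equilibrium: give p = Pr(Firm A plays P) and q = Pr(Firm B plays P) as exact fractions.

In a mixed NE each player is indifferent between their pure strategies, so the opponent's mix sets the indifference.
Firm B indifferent between P and Q: p·10 + (1−p)·6 = p·1 + (1−p)·10 ⟹ 6 + 4p = 10 + (-9)p ⟹ p = 4/13.
Firm A indifferent between P and Q: q·11 + (1−q)·7 = q·12 + (1−q)·2 ⟹ 7 + 4q = 2 + 10q ⟹ q = 5/6.

p = 4/13, q = 5/6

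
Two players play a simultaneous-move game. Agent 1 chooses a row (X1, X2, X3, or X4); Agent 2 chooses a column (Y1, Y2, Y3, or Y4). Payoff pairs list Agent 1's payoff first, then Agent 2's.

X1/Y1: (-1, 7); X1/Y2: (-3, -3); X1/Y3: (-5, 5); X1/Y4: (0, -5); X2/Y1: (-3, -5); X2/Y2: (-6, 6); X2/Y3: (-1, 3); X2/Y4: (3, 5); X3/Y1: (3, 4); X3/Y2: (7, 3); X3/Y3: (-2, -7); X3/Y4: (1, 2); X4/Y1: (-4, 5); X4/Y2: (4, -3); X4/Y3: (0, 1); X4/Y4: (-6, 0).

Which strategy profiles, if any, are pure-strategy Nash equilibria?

(X3, Y1)

A profile is a Nash equilibrium when each player is best-responding to the other.
Agent 1's best responses — vs Y1: X3 (payoff 3); vs Y2: X3 (payoff 7); vs Y3: X4 (payoff 0); vs Y4: X2 (payoff 3).
Agent 2's best responses — vs X1: Y1 (payoff 7); vs X2: Y2 (payoff 6); vs X3: Y1 (payoff 4); vs X4: Y1 (payoff 5).
The only mutual best response is (X3, Y1); neither player gains by switching there.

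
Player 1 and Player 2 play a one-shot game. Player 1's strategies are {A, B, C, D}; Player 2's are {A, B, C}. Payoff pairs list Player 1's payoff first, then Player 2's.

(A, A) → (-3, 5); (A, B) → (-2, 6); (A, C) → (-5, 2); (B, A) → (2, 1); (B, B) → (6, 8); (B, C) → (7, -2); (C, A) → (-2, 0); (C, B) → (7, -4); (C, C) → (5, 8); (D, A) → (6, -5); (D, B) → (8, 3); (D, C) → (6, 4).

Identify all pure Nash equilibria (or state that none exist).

Find each player's best response to every opponent strategy; NE are the intersections.
Player 1's best responses — vs A: D (payoff 6); vs B: D (payoff 8); vs C: B (payoff 7).
Player 2's best responses — vs A: B (payoff 6); vs B: B (payoff 8); vs C: C (payoff 8); vs D: C (payoff 4).
No cell has both players best-responding. For instance, Player 1's best reply to A is D, but against D Player 2 prefers C over A.

None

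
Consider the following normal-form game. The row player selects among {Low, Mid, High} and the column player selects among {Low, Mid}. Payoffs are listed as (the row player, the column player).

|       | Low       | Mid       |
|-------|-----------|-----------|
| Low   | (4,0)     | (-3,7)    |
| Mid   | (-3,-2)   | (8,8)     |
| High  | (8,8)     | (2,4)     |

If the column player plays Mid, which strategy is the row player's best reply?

With the column player fixed at Mid, the row player's payoffs are: Low → -3, Mid → 8, High → 2.
The maximum is 8, achieved by Mid.

Mid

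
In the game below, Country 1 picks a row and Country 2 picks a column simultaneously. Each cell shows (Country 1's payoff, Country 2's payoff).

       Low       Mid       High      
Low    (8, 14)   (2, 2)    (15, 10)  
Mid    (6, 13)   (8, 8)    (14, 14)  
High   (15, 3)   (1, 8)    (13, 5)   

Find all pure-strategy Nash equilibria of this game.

No pure-strategy Nash equilibrium

A profile is a Nash equilibrium when each player is best-responding to the other.
Country 1's best responses — vs Low: High (payoff 15); vs Mid: Mid (payoff 8); vs High: Low (payoff 15).
Country 2's best responses — vs Low: Low (payoff 14); vs Mid: High (payoff 14); vs High: Mid (payoff 8).
No cell has both players best-responding. For instance, Country 1's best reply to Mid is Mid, but against Mid Country 2 prefers High over Mid.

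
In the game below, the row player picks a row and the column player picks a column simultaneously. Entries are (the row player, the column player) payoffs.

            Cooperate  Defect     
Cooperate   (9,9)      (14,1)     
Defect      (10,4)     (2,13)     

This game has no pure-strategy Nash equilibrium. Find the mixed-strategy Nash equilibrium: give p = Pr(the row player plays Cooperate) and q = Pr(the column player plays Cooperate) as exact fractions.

p = 9/17, q = 12/13

Each player's mixing probability is pinned down by making the *other* player indifferent.
The column player indifferent between Cooperate and Defect: p·9 + (1−p)·4 = p·1 + (1−p)·13 ⟹ 4 + 5p = 13 + (-12)p ⟹ p = 9/17.
The row player indifferent between Cooperate and Defect: q·9 + (1−q)·14 = q·10 + (1−q)·2 ⟹ 14 + (-5)q = 2 + 8q ⟹ q = 12/13.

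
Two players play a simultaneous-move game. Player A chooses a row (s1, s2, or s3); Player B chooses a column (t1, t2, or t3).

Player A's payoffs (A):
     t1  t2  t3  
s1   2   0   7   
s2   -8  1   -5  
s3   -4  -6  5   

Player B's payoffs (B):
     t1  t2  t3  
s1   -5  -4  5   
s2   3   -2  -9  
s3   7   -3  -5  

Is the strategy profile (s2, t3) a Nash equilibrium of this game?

No

Holding Player B at t3: Player A gets -5 from s2 but could get 7 by switching to s1. Player A has a profitable deviation.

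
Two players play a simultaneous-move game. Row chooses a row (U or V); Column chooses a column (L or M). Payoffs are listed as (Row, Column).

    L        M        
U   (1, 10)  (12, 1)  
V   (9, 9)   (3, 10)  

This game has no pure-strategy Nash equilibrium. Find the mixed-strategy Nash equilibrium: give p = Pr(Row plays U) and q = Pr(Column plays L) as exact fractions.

p = 1/10, q = 9/17

In a mixed NE each player is indifferent between their pure strategies, so the opponent's mix sets the indifference.
Column indifferent between L and M: p·10 + (1−p)·9 = p·1 + (1−p)·10 ⟹ 9 + 1p = 10 + (-9)p ⟹ p = 1/10.
Row indifferent between U and V: q·1 + (1−q)·12 = q·9 + (1−q)·3 ⟹ 12 + (-11)q = 3 + 6q ⟹ q = 9/17.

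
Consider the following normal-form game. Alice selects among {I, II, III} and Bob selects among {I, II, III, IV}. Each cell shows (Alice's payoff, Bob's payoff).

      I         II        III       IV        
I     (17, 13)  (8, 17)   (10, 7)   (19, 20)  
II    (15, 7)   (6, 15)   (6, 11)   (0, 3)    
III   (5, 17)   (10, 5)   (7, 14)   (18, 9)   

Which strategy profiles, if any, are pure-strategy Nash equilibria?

(I, IV)

A profile is a Nash equilibrium when each player is best-responding to the other.
Alice's best responses — vs I: I (payoff 17); vs II: III (payoff 10); vs III: I (payoff 10); vs IV: I (payoff 19).
Bob's best responses — vs I: IV (payoff 20); vs II: II (payoff 15); vs III: I (payoff 17).
The only mutual best response is (I, IV); neither player gains by switching there.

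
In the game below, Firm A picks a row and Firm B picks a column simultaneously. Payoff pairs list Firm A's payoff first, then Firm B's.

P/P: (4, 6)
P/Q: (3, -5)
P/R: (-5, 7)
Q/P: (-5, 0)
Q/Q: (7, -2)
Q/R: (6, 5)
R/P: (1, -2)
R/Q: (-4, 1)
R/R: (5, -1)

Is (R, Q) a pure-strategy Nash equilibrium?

No

Holding Firm B at Q: Firm A gets -4 from R but could get 7 by switching to Q. Firm A has a profitable deviation.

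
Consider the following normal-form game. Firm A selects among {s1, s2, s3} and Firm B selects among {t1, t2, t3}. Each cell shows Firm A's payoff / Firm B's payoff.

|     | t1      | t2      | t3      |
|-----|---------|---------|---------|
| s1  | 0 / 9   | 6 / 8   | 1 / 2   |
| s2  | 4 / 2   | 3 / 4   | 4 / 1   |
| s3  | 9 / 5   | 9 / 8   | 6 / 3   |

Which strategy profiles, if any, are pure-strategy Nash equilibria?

Find each player's best response to every opponent strategy; NE are the intersections.
Firm A's best responses — vs t1: s3 (payoff 9); vs t2: s3 (payoff 9); vs t3: s3 (payoff 6).
Firm B's best responses — vs s1: t1 (payoff 9); vs s2: t2 (payoff 4); vs s3: t2 (payoff 8).
The only mutual best response is (s3, t2); neither player gains by switching there.

(s3, t2)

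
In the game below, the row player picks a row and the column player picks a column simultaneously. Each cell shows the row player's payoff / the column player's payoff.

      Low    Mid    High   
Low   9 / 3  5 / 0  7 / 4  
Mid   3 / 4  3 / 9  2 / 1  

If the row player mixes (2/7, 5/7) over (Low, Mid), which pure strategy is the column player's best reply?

Mid

The column player's best reply maximizes expected payoff against the mix.
Low: (2/7)·3 + (5/7)·4 = 26/7
Mid: (2/7)·0 + (5/7)·9 = 45/7
High: (2/7)·4 + (5/7)·1 = 13/7
Highest expected payoff is 45/7, from Mid.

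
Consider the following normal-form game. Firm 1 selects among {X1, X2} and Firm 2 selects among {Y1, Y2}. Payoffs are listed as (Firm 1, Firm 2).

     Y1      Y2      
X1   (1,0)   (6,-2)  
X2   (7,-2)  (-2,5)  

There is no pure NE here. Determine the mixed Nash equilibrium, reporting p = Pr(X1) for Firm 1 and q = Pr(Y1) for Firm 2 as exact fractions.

p = 7/9, q = 4/7

Each player's mixing probability is pinned down by making the *other* player indifferent.
Firm 2 indifferent between Y1 and Y2: p·0 + (1−p)·(-2) = p·(-2) + (1−p)·5 ⟹ (-2) + 2p = 5 + (-7)p ⟹ p = 7/9.
Firm 1 indifferent between X1 and X2: q·1 + (1−q)·6 = q·7 + (1−q)·(-2) ⟹ 6 + (-5)q = (-2) + 9q ⟹ q = 4/7.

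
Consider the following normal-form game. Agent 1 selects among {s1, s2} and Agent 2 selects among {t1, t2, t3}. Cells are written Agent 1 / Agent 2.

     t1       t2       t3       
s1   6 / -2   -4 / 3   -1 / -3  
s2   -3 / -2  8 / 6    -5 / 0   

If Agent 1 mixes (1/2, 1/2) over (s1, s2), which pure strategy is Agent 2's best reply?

Agent 2's best reply maximizes expected payoff against the mix.
t1: (1/2)·(-2) + (1/2)·(-2) = -2
t2: (1/2)·3 + (1/2)·6 = 9/2
t3: (1/2)·(-3) + (1/2)·0 = -3/2
Highest expected payoff is 9/2, from t2.

t2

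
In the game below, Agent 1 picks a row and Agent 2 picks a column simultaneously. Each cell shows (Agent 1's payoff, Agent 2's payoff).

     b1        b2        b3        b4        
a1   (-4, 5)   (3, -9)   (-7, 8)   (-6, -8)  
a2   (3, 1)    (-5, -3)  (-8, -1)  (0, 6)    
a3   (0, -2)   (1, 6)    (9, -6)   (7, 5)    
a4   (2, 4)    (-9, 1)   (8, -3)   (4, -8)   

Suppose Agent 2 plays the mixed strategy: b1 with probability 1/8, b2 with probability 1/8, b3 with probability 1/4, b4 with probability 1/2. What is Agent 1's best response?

Agent 1's best reply maximizes expected payoff against the mix.
a1: (1/8)·(-4) + (1/8)·3 + (1/4)·(-7) + (1/2)·(-6) = -39/8
a2: (1/8)·3 + (1/8)·(-5) + (1/4)·(-8) + (1/2)·0 = -9/4
a3: (1/8)·0 + (1/8)·1 + (1/4)·9 + (1/2)·7 = 47/8
a4: (1/8)·2 + (1/8)·(-9) + (1/4)·8 + (1/2)·4 = 25/8
Highest expected payoff is 47/8, from a3.

a3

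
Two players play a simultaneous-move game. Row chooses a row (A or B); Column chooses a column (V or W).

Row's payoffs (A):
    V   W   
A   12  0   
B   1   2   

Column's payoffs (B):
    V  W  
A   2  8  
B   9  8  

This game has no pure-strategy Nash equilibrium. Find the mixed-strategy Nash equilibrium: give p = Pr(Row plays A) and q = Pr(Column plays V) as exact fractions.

Each player's mixing probability is pinned down by making the *other* player indifferent.
Column indifferent between V and W: p·2 + (1−p)·9 = p·8 + (1−p)·8 ⟹ 9 + (-7)p = 8 + 0p ⟹ p = 1/7.
Row indifferent between A and B: q·12 + (1−q)·0 = q·1 + (1−q)·2 ⟹ 0 + 12q = 2 + (-1)q ⟹ q = 2/13.

p = 1/7, q = 2/13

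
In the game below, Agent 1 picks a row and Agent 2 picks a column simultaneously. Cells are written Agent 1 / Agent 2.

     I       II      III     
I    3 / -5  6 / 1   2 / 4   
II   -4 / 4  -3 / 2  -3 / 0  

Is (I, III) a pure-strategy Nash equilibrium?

Yes

Holding Agent 2 at III: Agent 1 gets 2 from I, versus -3 from II. No profitable deviation for Agent 1.
Holding Agent 1 at I: Agent 2 gets 4 from III, versus -5 from I, 1 from II. No profitable deviation for Agent 2 either.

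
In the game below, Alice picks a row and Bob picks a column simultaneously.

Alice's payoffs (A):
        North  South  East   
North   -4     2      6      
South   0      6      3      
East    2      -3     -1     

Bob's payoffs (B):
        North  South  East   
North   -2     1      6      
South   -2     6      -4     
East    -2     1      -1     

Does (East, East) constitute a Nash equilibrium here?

No

Holding Bob at East: Alice gets -1 from East but could get 6 by switching to North. Alice has a profitable deviation.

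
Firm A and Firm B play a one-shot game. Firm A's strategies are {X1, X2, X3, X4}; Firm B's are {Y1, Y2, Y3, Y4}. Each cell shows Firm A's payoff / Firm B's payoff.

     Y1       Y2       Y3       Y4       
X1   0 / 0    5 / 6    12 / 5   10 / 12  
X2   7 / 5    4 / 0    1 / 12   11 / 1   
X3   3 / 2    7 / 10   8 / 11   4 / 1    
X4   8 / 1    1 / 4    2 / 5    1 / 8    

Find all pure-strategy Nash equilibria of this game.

No pure-strategy Nash equilibrium

Find each player's best response to every opponent strategy; NE are the intersections.
Firm A's best responses — vs Y1: X4 (payoff 8); vs Y2: X3 (payoff 7); vs Y3: X1 (payoff 12); vs Y4: X2 (payoff 11).
Firm B's best responses — vs X1: Y4 (payoff 12); vs X2: Y3 (payoff 12); vs X3: Y3 (payoff 11); vs X4: Y4 (payoff 8).
No cell has both players best-responding. For instance, Firm A's best reply to Y3 is X1, but against X1 Firm B prefers Y4 over Y3.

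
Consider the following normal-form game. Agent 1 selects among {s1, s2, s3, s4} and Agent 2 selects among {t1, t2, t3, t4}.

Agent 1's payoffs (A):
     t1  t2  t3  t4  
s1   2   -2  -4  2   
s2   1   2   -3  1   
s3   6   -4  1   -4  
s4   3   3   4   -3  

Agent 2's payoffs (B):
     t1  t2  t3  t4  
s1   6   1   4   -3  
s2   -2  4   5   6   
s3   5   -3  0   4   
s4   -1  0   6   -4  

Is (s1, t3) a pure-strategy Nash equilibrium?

No

Holding Agent 2 at t3: Agent 1 gets -4 from s1 but could get 4 by switching to s4. Agent 1 has a profitable deviation.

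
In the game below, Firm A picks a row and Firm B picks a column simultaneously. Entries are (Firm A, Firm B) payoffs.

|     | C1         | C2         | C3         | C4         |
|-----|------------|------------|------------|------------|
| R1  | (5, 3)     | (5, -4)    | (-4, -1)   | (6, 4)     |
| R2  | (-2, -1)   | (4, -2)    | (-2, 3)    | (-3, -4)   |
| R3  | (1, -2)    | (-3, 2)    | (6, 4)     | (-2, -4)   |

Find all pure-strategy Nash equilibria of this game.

A profile is a Nash equilibrium when each player is best-responding to the other.
Firm A's best responses — vs C1: R1 (payoff 5); vs C2: R1 (payoff 5); vs C3: R3 (payoff 6); vs C4: R1 (payoff 6).
Firm B's best responses — vs R1: C4 (payoff 4); vs R2: C3 (payoff 3); vs R3: C3 (payoff 4).
Mutual best responses occur at (R1, C4) and (R3, C3); at each, neither player gains by switching.

(R1, C4) and (R3, C3)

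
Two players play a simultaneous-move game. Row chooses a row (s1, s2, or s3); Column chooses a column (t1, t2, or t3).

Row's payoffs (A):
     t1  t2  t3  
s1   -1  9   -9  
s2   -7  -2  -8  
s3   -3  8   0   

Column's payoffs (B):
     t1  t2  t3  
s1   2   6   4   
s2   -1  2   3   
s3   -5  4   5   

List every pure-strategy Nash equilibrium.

(s1, t2) and (s3, t3)

A profile is a Nash equilibrium when each player is best-responding to the other.
Row's best responses — vs t1: s1 (payoff -1); vs t2: s1 (payoff 9); vs t3: s3 (payoff 0).
Column's best responses — vs s1: t2 (payoff 6); vs s2: t3 (payoff 3); vs s3: t3 (payoff 5).
Mutual best responses occur at (s1, t2) and (s3, t3); at each, neither player gains by switching.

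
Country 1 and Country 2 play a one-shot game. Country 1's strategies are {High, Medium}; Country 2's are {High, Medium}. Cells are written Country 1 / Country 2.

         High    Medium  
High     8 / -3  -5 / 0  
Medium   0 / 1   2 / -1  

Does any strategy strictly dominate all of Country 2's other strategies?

A strategy is strictly dominant if it gives Country 2 a strictly higher payoff than every other strategy, against every choice by the opponent.
High is not dominant: against High, Medium gives 0 > -3.
Medium is not dominant: against Medium, High gives 1 > -1.
No single strategy is best against every opponent action.

None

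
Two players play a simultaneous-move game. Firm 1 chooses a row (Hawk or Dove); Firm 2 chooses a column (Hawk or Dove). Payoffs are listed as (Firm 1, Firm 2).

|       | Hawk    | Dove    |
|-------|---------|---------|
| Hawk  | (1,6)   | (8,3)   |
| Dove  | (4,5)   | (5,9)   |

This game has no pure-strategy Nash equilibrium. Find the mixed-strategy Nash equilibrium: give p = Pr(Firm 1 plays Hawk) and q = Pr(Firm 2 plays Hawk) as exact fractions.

Each player's mixing probability is pinned down by making the *other* player indifferent.
Firm 2 indifferent between Hawk and Dove: p·6 + (1−p)·5 = p·3 + (1−p)·9 ⟹ 5 + 1p = 9 + (-6)p ⟹ p = 4/7.
Firm 1 indifferent between Hawk and Dove: q·1 + (1−q)·8 = q·4 + (1−q)·5 ⟹ 8 + (-7)q = 5 + (-1)q ⟹ q = 1/2.

p = 4/7, q = 1/2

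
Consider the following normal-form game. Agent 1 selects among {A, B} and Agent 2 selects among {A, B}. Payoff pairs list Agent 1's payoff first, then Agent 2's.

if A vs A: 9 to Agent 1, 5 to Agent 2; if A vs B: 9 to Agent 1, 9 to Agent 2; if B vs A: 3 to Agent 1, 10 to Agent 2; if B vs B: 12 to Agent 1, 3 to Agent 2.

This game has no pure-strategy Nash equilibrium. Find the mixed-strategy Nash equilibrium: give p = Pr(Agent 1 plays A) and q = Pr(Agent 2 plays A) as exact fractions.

In a mixed NE each player is indifferent between their pure strategies, so the opponent's mix sets the indifference.
Agent 2 indifferent between A and B: p·5 + (1−p)·10 = p·9 + (1−p)·3 ⟹ 10 + (-5)p = 3 + 6p ⟹ p = 7/11.
Agent 1 indifferent between A and B: q·9 + (1−q)·9 = q·3 + (1−q)·12 ⟹ 9 + 0q = 12 + (-9)q ⟹ q = 1/3.

p = 7/11, q = 1/3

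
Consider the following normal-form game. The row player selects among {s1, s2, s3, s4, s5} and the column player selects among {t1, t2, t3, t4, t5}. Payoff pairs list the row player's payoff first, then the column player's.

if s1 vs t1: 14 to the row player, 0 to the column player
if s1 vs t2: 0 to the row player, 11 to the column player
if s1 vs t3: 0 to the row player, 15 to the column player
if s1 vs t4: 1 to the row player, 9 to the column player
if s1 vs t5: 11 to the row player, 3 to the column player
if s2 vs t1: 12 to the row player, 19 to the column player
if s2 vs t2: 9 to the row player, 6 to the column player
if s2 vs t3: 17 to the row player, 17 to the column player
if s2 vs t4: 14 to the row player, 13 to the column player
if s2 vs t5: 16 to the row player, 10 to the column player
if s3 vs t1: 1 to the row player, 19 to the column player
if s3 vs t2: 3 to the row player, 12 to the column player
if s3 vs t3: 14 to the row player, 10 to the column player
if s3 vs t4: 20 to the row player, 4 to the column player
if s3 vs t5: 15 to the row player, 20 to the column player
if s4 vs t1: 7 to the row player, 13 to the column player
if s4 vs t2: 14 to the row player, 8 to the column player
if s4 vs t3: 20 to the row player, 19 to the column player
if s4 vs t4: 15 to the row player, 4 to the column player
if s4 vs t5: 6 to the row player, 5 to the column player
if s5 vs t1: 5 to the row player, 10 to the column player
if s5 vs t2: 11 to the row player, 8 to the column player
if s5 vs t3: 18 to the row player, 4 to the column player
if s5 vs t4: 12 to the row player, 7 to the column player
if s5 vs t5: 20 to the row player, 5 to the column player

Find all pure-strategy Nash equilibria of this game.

A profile is a Nash equilibrium when each player is best-responding to the other.
The row player's best responses — vs t1: s1 (payoff 14); vs t2: s4 (payoff 14); vs t3: s4 (payoff 20); vs t4: s3 (payoff 20); vs t5: s5 (payoff 20).
The column player's best responses — vs s1: t3 (payoff 15); vs s2: t1 (payoff 19); vs s3: t5 (payoff 20); vs s4: t3 (payoff 19); vs s5: t1 (payoff 10).
The only mutual best response is (s4, t3); neither player gains by switching there.

(s4, t3)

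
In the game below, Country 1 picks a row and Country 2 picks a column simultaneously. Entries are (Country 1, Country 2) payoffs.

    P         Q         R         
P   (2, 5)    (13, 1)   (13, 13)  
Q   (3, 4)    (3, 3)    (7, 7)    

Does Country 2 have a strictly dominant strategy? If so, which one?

A strategy is strictly dominant if it gives Country 2 a strictly higher payoff than every other strategy, against every choice by the opponent.
R strictly dominates: vs P: 13 > each of {5, 1}; vs Q: 7 > each of {4, 3}.

R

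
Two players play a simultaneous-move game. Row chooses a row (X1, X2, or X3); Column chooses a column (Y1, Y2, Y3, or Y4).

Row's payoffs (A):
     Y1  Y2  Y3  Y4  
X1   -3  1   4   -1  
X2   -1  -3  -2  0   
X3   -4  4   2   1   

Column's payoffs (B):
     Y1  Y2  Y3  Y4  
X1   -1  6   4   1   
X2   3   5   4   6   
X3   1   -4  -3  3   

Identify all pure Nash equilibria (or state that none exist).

(X3, Y4)

Check mutual best responses: a cell is a NE iff neither player can gain by unilaterally deviating.
Row's best responses — vs Y1: X2 (payoff -1); vs Y2: X3 (payoff 4); vs Y3: X1 (payoff 4); vs Y4: X3 (payoff 1).
Column's best responses — vs X1: Y2 (payoff 6); vs X2: Y4 (payoff 6); vs X3: Y4 (payoff 3).
The only mutual best response is (X3, Y4); neither player gains by switching there.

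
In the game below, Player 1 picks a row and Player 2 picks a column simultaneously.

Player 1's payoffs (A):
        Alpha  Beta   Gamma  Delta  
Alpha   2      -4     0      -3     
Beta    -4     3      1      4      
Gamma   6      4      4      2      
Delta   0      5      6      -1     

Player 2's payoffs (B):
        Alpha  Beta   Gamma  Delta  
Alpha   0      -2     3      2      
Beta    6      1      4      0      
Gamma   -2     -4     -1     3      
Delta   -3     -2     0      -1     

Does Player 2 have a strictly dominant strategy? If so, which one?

Check whether one of Player 2's strategies beats all alternatives regardless of what the opponent does.
Alpha is not dominant: against Alpha, Gamma gives 3 > 0.
Beta is not dominant: against Alpha, Alpha gives 0 > -2.
Gamma is not dominant: against Beta, Alpha gives 6 > 4.
Delta is not dominant: against Alpha, Gamma gives 3 > 2.
No single strategy is best against every opponent action.

None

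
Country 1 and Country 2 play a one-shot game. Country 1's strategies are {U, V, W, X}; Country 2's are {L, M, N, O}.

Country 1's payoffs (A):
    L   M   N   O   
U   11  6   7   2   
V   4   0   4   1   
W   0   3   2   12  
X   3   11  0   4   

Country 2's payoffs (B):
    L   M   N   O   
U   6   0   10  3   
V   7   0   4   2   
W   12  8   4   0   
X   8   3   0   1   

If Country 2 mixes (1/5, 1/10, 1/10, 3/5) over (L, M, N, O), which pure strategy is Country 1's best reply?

Country 1's best reply maximizes expected payoff against the mix.
U: (1/5)·11 + (1/10)·6 + (1/10)·7 + (3/5)·2 = 47/10
V: (1/5)·4 + (1/10)·0 + (1/10)·4 + (3/5)·1 = 9/5
W: (1/5)·0 + (1/10)·3 + (1/10)·2 + (3/5)·12 = 77/10
X: (1/5)·3 + (1/10)·11 + (1/10)·0 + (3/5)·4 = 41/10
Highest expected payoff is 77/10, from W.

W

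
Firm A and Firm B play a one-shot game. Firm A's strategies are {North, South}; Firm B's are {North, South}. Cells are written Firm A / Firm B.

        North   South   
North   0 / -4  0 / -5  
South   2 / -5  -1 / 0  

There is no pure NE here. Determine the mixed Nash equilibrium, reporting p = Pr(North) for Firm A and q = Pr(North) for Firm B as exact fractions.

In a mixed NE each player is indifferent between their pure strategies, so the opponent's mix sets the indifference.
Firm B indifferent between North and South: p·(-4) + (1−p)·(-5) = p·(-5) + (1−p)·0 ⟹ (-5) + 1p = 0 + (-5)p ⟹ p = 5/6.
Firm A indifferent between North and South: q·0 + (1−q)·0 = q·2 + (1−q)·(-1) ⟹ 0 + 0q = (-1) + 3q ⟹ q = 1/3.

p = 5/6, q = 1/3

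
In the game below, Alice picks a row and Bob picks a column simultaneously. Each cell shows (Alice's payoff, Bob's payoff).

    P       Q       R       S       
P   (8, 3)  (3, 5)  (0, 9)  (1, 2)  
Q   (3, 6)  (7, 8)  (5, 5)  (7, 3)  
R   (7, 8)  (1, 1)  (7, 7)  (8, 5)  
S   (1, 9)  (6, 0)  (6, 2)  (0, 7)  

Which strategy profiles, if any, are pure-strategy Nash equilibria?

Check mutual best responses: a cell is a NE iff neither player can gain by unilaterally deviating.
Alice's best responses — vs P: P (payoff 8); vs Q: Q (payoff 7); vs R: R (payoff 7); vs S: R (payoff 8).
Bob's best responses — vs P: R (payoff 9); vs Q: Q (payoff 8); vs R: P (payoff 8); vs S: P (payoff 9).
The only mutual best response is (Q, Q); neither player gains by switching there.

(Q, Q)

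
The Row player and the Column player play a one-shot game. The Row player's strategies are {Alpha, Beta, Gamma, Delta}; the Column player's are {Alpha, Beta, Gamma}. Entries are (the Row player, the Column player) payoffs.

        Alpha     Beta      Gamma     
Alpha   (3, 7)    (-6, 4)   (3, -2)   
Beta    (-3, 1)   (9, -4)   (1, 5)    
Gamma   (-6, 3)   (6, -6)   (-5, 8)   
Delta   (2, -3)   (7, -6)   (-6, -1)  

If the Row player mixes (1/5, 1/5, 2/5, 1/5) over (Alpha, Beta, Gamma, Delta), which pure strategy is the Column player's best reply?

Gamma

Compute the Column player's expected payoff from each pure strategy against the given mix.
Alpha: (1/5)·7 + (1/5)·1 + (2/5)·3 + (1/5)·(-3) = 11/5
Beta: (1/5)·4 + (1/5)·(-4) + (2/5)·(-6) + (1/5)·(-6) = -18/5
Gamma: (1/5)·(-2) + (1/5)·5 + (2/5)·8 + (1/5)·(-1) = 18/5
Highest expected payoff is 18/5, from Gamma.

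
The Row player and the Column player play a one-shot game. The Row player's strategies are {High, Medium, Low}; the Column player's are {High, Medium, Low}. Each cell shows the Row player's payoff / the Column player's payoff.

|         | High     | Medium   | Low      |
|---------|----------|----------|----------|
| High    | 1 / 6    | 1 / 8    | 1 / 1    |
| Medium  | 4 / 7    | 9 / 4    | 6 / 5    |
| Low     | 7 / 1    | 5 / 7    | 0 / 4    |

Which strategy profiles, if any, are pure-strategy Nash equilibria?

No pure-strategy Nash equilibrium

Find each player's best response to every opponent strategy; NE are the intersections.
The Row player's best responses — vs High: Low (payoff 7); vs Medium: Medium (payoff 9); vs Low: Medium (payoff 6).
The Column player's best responses — vs High: Medium (payoff 8); vs Medium: High (payoff 7); vs Low: Medium (payoff 7).
No cell has both players best-responding. For instance, the Row player's best reply to High is Low, but against Low the Column player prefers Medium over High.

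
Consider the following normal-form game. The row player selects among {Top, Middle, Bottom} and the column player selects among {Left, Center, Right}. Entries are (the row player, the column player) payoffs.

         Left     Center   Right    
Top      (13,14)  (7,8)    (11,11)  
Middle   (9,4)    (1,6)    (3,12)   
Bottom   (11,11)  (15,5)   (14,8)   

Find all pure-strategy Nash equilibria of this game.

(Top, Left)

Find each player's best response to every opponent strategy; NE are the intersections.
The row player's best responses — vs Left: Top (payoff 13); vs Center: Bottom (payoff 15); vs Right: Bottom (payoff 14).
The column player's best responses — vs Top: Left (payoff 14); vs Middle: Right (payoff 12); vs Bottom: Left (payoff 11).
The only mutual best response is (Top, Left); neither player gains by switching there.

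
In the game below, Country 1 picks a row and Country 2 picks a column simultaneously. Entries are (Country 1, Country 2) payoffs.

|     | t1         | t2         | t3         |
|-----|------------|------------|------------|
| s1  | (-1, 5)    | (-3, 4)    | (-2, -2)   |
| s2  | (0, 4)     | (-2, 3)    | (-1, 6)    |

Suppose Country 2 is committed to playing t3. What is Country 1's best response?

With Country 2 fixed at t3, Country 1's payoffs are: s1 → -2, s2 → -1.
The maximum is -1, achieved by s2.

s2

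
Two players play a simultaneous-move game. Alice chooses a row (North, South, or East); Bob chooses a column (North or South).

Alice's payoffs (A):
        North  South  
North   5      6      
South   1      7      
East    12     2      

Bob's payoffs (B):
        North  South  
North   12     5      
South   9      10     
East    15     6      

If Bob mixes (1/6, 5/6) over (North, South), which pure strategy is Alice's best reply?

Compute Alice's expected payoff from each pure strategy against the given mix.
North: (1/6)·5 + (5/6)·6 = 35/6
South: (1/6)·1 + (5/6)·7 = 6
East: (1/6)·12 + (5/6)·2 = 11/3
Highest expected payoff is 6, from South.

South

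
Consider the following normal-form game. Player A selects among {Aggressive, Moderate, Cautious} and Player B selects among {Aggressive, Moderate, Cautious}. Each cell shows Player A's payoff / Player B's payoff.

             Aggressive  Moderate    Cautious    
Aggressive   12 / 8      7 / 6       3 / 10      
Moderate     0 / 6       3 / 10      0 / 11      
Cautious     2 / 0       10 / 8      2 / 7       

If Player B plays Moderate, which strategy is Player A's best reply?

Cautious

With Player B fixed at Moderate, Player A's payoffs are: Aggressive → 7, Moderate → 3, Cautious → 10.
The maximum is 10, achieved by Cautious.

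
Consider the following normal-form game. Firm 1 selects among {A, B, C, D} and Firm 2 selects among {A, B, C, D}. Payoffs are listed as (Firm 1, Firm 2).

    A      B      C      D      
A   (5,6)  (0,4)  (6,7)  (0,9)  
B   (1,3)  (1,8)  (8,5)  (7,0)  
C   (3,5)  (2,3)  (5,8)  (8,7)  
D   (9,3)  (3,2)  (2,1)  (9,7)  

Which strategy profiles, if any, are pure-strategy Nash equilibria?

(D, D)

Find each player's best response to every opponent strategy; NE are the intersections.
Firm 1's best responses — vs A: D (payoff 9); vs B: D (payoff 3); vs C: B (payoff 8); vs D: D (payoff 9).
Firm 2's best responses — vs A: D (payoff 9); vs B: B (payoff 8); vs C: C (payoff 8); vs D: D (payoff 7).
The only mutual best response is (D, D); neither player gains by switching there.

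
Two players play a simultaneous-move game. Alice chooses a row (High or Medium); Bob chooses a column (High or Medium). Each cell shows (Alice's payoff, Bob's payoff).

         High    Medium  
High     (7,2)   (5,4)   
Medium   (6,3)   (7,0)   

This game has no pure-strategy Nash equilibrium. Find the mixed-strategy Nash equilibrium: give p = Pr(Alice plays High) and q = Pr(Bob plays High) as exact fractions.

Each player's mixing probability is pinned down by making the *other* player indifferent.
Bob indifferent between High and Medium: p·2 + (1−p)·3 = p·4 + (1−p)·0 ⟹ 3 + (-1)p = 0 + 4p ⟹ p = 3/5.
Alice indifferent between High and Medium: q·7 + (1−q)·5 = q·6 + (1−q)·7 ⟹ 5 + 2q = 7 + (-1)q ⟹ q = 2/3.

p = 3/5, q = 2/3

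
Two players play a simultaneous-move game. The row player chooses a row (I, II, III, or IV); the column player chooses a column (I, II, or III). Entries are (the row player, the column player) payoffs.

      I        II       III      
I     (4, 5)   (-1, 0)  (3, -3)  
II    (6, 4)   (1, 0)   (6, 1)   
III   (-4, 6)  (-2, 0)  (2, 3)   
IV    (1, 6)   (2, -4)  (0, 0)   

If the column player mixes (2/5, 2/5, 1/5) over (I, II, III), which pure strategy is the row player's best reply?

Compute the row player's expected payoff from each pure strategy against the given mix.
I: (2/5)·4 + (2/5)·(-1) + (1/5)·3 = 9/5
II: (2/5)·6 + (2/5)·1 + (1/5)·6 = 4
III: (2/5)·(-4) + (2/5)·(-2) + (1/5)·2 = -2
IV: (2/5)·1 + (2/5)·2 + (1/5)·0 = 6/5
Highest expected payoff is 4, from II.

II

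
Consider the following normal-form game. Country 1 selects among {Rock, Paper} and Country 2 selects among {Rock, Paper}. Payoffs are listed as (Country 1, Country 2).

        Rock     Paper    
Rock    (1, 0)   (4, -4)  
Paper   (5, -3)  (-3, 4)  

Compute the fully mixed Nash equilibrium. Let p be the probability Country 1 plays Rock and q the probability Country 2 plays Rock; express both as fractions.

In a mixed NE each player is indifferent between their pure strategies, so the opponent's mix sets the indifference.
Country 2 indifferent between Rock and Paper: p·0 + (1−p)·(-3) = p·(-4) + (1−p)·4 ⟹ (-3) + 3p = 4 + (-8)p ⟹ p = 7/11.
Country 1 indifferent between Rock and Paper: q·1 + (1−q)·4 = q·5 + (1−q)·(-3) ⟹ 4 + (-3)q = (-3) + 8q ⟹ q = 7/11.

p = 7/11, q = 7/11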